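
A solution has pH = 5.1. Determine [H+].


[H+] = 10^(-pH)
[H+] = 10^(-5.1)
[H+] = 7.943e-06 M

7.943e-06 M


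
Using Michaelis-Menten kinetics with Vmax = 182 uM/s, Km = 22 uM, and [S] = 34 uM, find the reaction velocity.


v = Vmax * [S] / (Km + [S])
v = 182 * 34 / (22 + 34)
v = 110.5 uM/s

110.5 uM/s


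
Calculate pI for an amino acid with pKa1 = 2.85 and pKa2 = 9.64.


pI = (pKa1 + pKa2) / 2
pI = (2.85 + 9.64) / 2
pI = 6.245

6.245


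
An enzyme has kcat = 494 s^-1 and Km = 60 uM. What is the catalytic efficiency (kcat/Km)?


Catalytic efficiency = kcat / Km
= 494 / 60
= 8.2333 uM^-1*s^-1

8.2333 uM^-1*s^-1


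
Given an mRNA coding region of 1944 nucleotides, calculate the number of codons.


codons = nucleotides / 3
codons = 1944 / 3 = 648

648


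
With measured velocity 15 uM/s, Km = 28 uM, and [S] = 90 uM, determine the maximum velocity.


Vmax = v * (Km + [S]) / [S]
Vmax = 15 * (28 + 90) / 90
Vmax = 19.6667 uM/s

19.6667 uM/s


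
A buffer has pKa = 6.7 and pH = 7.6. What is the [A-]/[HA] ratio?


[A-]/[HA] = 10^(pH - pKa)
= 10^(7.6 - 6.7)
= 7.9433

7.9433


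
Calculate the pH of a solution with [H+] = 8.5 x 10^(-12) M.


pH = -log10([H+])
pH = -log10(8.5 x 10^(-12))
pH = 11.0706

11.0706


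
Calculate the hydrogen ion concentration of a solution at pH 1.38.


[H+] = 10^(-pH)
[H+] = 10^(-1.38)
[H+] = 0.0417 M

0.0417 M


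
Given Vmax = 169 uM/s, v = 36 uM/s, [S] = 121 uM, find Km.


Km = [S] * (Vmax - v) / v
Km = 121 * (169 - 36) / 36
Km = 447.0278 uM

447.0278 uM


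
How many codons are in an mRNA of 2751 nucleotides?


codons = nucleotides / 3
codons = 2751 / 3 = 917

917


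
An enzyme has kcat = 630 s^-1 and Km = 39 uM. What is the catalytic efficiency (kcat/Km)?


Catalytic efficiency = kcat / Km
= 630 / 39
= 16.1538 uM^-1*s^-1

16.1538 uM^-1*s^-1


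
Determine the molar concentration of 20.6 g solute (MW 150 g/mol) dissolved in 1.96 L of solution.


C = (mass / MW) / volume
C = (20.6 / 150) / 1.96
C = 0.0701 M

0.0701 M


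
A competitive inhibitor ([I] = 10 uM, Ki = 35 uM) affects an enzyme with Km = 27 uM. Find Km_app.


Km_app = Km * (1 + [I]/Ki)
Km_app = 27 * (1 + 10/35)
Km_app = 34.7143 uM

34.7143 uM


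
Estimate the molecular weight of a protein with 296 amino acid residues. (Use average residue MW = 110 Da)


MW = n_residues * 110 Da
MW = 296 * 110
MW = 32560 Da

32560 Da


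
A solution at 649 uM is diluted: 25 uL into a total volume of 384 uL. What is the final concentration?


C2 = C1 * V1 / V2
C2 = 649 * 25 / 384
C2 = 42.2526 uM

42.2526 uM


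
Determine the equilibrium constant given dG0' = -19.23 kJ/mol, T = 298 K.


Keq = exp(-dG0 * 1000 / (R * T))
Keq = exp(-(-19.23) * 1000 / (8.314 * 298))
Keq = 2348.7326

2348.7326


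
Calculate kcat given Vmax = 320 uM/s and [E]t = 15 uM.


kcat = Vmax / [E]t
kcat = 320 / 15
kcat = 21.3333 s^-1

21.3333 s^-1


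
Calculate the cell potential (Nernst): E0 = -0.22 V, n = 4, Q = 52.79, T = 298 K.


E = E0 - (RT/nF) * ln(Q)
E = -0.22 - (8.314 * 298 / (4 * 96485)) * ln(52.79)
E = -0.2455 V

-0.2455 V


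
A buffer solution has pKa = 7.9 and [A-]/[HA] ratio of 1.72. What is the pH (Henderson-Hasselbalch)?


pH = pKa + log10([A-]/[HA])
pH = 7.9 + log10(1.72)
pH = 8.1355

8.1355


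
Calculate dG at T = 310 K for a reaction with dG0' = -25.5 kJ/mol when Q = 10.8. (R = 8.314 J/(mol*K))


dG = dG0' + RT * ln(Q) / 1000
dG = -25.5 + 8.314 * 310 * ln(10.8) / 1000
dG = -19.3671 kJ/mol

-19.3671 kJ/mol


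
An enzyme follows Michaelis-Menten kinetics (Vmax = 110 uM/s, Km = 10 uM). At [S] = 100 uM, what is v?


v = Vmax * [S] / (Km + [S])
v = 110 * 100 / (10 + 100)
v = 100.0 uM/s

100.0 uM/s


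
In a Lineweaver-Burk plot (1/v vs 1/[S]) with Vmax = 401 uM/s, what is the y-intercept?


y-intercept = 1/Vmax
= 1/401
= 0.0025 s/uM

0.0025 s/uM


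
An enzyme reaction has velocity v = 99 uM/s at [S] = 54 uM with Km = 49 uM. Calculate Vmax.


Vmax = v * (Km + [S]) / [S]
Vmax = 99 * (49 + 54) / 54
Vmax = 188.8333 uM/s

188.8333 uM/s


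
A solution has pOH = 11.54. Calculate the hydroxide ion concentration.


[OH-] = 10^(-pOH)
[OH-] = 10^(-11.54)
[OH-] = 2.884e-12 M

2.884e-12 M


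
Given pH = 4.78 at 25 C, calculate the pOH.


pOH = 14 - pH
pOH = 14 - 4.78
pOH = 9.22

9.22


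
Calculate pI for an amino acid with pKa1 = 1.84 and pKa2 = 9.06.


pI = (pKa1 + pKa2) / 2
pI = (1.84 + 9.06) / 2
pI = 5.45

5.45


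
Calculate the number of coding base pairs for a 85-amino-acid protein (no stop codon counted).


Each amino acid = 1 codon = 3 bp
bp = 85 * 3 = 255 bp

255 bp


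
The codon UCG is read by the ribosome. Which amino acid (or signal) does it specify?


Standard genetic code lookup.
Codon UCG -> Ser

Ser


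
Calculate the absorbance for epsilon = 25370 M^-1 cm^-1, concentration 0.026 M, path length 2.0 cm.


A = epsilon * c * l
A = 25370 * 0.026 * 2.0
A = 1319.24

1319.24


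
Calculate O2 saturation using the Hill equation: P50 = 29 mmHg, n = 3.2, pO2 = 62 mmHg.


Y = pO2^n / (P50^n + pO2^n)
Y = 62^3.2 / (29^3.2 + 62^3.2)
Y = 91.92%

91.92%


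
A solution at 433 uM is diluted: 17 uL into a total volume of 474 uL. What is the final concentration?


C2 = C1 * V1 / V2
C2 = 433 * 17 / 474
C2 = 15.5295 uM

15.5295 uM


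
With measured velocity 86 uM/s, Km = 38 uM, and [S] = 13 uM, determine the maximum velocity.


Vmax = v * (Km + [S]) / [S]
Vmax = 86 * (38 + 13) / 13
Vmax = 337.3846 uM/s

337.3846 uM/s


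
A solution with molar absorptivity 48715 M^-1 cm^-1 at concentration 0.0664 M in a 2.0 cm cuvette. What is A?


A = epsilon * c * l
A = 48715 * 0.0664 * 2.0
A = 6469.352

6469.352


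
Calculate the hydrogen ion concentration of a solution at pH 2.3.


[H+] = 10^(-pH)
[H+] = 10^(-2.3)
[H+] = 0.005 M

0.005 M


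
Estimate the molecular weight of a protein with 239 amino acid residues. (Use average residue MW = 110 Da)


MW = n_residues * 110 Da
MW = 239 * 110
MW = 26290 Da

26290 Da


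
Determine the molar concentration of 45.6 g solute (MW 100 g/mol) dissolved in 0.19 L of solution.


C = (mass / MW) / volume
C = (45.6 / 100) / 0.19
C = 2.4 M

2.4 M


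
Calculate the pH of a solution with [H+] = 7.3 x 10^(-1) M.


pH = -log10([H+])
pH = -log10(7.3 x 10^(-1))
pH = 0.1367

0.1367


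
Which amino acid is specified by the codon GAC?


Standard genetic code lookup.
Codon GAC -> Asp

Asp


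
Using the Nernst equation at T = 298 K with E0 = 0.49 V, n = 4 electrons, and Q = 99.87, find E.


E = E0 - (RT/nF) * ln(Q)
E = 0.49 - (8.314 * 298 / (4 * 96485)) * ln(99.87)
E = 0.4604 V

0.4604 V


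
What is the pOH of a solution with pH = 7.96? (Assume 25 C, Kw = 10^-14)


pOH = 14 - pH
pOH = 14 - 7.96
pOH = 6.04

6.04


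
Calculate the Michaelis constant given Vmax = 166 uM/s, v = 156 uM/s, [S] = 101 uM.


Km = [S] * (Vmax - v) / v
Km = 101 * (166 - 156) / 156
Km = 6.4744 uM

6.4744 uM


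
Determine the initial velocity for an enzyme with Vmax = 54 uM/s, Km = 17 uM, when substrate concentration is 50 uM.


v = Vmax * [S] / (Km + [S])
v = 54 * 50 / (17 + 50)
v = 40.2985 uM/s

40.2985 uM/s


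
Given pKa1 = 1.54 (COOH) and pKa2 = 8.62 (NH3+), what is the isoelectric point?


pI = (pKa1 + pKa2) / 2
pI = (1.54 + 8.62) / 2
pI = 5.08

5.08


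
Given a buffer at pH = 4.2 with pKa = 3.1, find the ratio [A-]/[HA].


[A-]/[HA] = 10^(pH - pKa)
= 10^(4.2 - 3.1)
= 12.5893

12.5893


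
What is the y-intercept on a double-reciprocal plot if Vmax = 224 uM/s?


y-intercept = 1/Vmax
= 1/224
= 0.0045 s/uM

0.0045 s/uM


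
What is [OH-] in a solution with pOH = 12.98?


[OH-] = 10^(-pOH)
[OH-] = 10^(-12.98)
[OH-] = 1.047e-13 M

1.047e-13 M


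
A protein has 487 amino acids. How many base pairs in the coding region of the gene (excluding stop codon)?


Each amino acid = 1 codon = 3 bp
bp = 487 * 3 = 1461 bp

1461 bp


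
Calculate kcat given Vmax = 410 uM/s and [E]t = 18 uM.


kcat = Vmax / [E]t
kcat = 410 / 18
kcat = 22.7778 s^-1

22.7778 s^-1


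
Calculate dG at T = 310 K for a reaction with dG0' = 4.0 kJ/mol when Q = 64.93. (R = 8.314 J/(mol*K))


dG = dG0' + RT * ln(Q) / 1000
dG = 4.0 + 8.314 * 310 * ln(64.93) / 1000
dG = 14.756 kJ/mol

14.756 kJ/mol


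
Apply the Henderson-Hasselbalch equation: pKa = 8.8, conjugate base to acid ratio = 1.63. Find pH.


pH = pKa + log10([A-]/[HA])
pH = 8.8 + log10(1.63)
pH = 9.0122

9.0122


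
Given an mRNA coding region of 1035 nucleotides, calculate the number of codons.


codons = nucleotides / 3
codons = 1035 / 3 = 345

345


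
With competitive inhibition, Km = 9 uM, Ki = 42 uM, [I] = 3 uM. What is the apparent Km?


Km_app = Km * (1 + [I]/Ki)
Km_app = 9 * (1 + 3/42)
Km_app = 9.6429 uM

9.6429 uM


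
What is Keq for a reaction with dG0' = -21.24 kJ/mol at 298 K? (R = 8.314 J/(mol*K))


Keq = exp(-dG0 * 1000 / (R * T))
Keq = exp(-(-21.24) * 1000 / (8.314 * 298))
Keq = 5286.4873

5286.4873


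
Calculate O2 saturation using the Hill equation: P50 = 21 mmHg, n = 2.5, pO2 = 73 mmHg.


Y = pO2^n / (P50^n + pO2^n)
Y = 73^2.5 / (21^2.5 + 73^2.5)
Y = 95.75%

95.75%


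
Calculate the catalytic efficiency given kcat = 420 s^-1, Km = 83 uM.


Catalytic efficiency = kcat / Km
= 420 / 83
= 5.0602 uM^-1*s^-1

5.0602 uM^-1*s^-1


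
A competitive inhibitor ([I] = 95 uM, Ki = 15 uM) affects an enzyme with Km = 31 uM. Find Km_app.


Km_app = Km * (1 + [I]/Ki)
Km_app = 31 * (1 + 95/15)
Km_app = 227.3333 uM

227.3333 uM


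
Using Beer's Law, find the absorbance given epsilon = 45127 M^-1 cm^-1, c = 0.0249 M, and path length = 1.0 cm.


A = epsilon * c * l
A = 45127 * 0.0249 * 1.0
A = 1123.6623

1123.6623


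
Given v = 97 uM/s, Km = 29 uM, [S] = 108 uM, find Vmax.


Vmax = v * (Km + [S]) / [S]
Vmax = 97 * (29 + 108) / 108
Vmax = 123.0463 uM/s

123.0463 uM/s


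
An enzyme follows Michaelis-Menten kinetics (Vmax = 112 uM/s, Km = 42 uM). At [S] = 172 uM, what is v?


v = Vmax * [S] / (Km + [S])
v = 112 * 172 / (42 + 172)
v = 90.0187 uM/s

90.0187 uM/s


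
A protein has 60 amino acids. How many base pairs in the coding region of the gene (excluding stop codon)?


Each amino acid = 1 codon = 3 bp
bp = 60 * 3 = 180 bp

180 bp


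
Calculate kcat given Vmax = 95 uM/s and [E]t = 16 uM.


kcat = Vmax / [E]t
kcat = 95 / 16
kcat = 5.9375 s^-1

5.9375 s^-1


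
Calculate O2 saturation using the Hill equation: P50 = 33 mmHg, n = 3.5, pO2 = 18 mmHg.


Y = pO2^n / (P50^n + pO2^n)
Y = 18^3.5 / (33^3.5 + 18^3.5)
Y = 10.7%

10.7%


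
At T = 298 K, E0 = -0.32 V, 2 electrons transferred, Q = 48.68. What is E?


E = E0 - (RT/nF) * ln(Q)
E = -0.32 - (8.314 * 298 / (2 * 96485)) * ln(48.68)
E = -0.3699 V

-0.3699 V


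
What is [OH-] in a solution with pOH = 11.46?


[OH-] = 10^(-pOH)
[OH-] = 10^(-11.46)
[OH-] = 3.467e-12 M

3.467e-12 M


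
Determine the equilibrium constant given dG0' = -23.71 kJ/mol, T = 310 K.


Keq = exp(-dG0 * 1000 / (R * T))
Keq = exp(-(-23.71) * 1000 / (8.314 * 310))
Keq = 9891.2632

9891.2632


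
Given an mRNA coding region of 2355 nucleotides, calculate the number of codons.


codons = nucleotides / 3
codons = 2355 / 3 = 785

785


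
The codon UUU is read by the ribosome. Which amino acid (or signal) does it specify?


Standard genetic code lookup.
Codon UUU -> Phe

Phe


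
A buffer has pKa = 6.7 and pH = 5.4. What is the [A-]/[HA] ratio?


[A-]/[HA] = 10^(pH - pKa)
= 10^(5.4 - 6.7)
= 0.0501

0.0501


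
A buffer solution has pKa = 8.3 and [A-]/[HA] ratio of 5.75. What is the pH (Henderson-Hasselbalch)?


pH = pKa + log10([A-]/[HA])
pH = 8.3 + log10(5.75)
pH = 9.0597

9.0597


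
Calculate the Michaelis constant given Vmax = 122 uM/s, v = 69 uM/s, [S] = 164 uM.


Km = [S] * (Vmax - v) / v
Km = 164 * (122 - 69) / 69
Km = 125.971 uM

125.971 uM


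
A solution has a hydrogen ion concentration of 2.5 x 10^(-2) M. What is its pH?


pH = -log10([H+])
pH = -log10(2.5 x 10^(-2))
pH = 1.6021

1.6021


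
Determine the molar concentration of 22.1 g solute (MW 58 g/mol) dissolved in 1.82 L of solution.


C = (mass / MW) / volume
C = (22.1 / 58) / 1.82
C = 0.2094 M

0.2094 M


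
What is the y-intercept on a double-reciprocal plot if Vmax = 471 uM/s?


y-intercept = 1/Vmax
= 1/471
= 0.0021 s/uM

0.0021 s/uM


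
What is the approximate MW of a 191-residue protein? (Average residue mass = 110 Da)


MW = n_residues * 110 Da
MW = 191 * 110
MW = 21010 Da

21010 Da


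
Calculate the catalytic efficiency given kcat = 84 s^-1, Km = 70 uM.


Catalytic efficiency = kcat / Km
= 84 / 70
= 1.2 uM^-1*s^-1

1.2 uM^-1*s^-1


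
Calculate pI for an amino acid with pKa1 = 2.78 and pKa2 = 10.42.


pI = (pKa1 + pKa2) / 2
pI = (2.78 + 10.42) / 2
pI = 6.6

6.6


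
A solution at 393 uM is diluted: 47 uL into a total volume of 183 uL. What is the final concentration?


C2 = C1 * V1 / V2
C2 = 393 * 47 / 183
C2 = 100.9344 uM

100.9344 uM


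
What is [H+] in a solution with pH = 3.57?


[H+] = 10^(-pH)
[H+] = 10^(-3.57)
[H+] = 2.692e-04 M

2.692e-04 M


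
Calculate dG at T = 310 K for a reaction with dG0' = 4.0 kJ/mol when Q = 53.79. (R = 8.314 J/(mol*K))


dG = dG0' + RT * ln(Q) / 1000
dG = 4.0 + 8.314 * 310 * ln(53.79) / 1000
dG = 14.2709 kJ/mol

14.2709 kJ/mol


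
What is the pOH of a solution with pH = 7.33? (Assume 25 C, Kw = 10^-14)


pOH = 14 - pH
pOH = 14 - 7.33
pOH = 6.67

6.67


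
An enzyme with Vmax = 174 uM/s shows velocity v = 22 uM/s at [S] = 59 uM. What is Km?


Km = [S] * (Vmax - v) / v
Km = 59 * (174 - 22) / 22
Km = 407.6364 uM

407.6364 uM


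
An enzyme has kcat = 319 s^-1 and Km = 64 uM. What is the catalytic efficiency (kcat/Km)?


Catalytic efficiency = kcat / Km
= 319 / 64
= 4.9844 uM^-1*s^-1

4.9844 uM^-1*s^-1


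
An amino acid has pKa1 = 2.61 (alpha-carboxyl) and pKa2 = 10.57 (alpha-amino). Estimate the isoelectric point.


pI = (pKa1 + pKa2) / 2
pI = (2.61 + 10.57) / 2
pI = 6.59

6.59


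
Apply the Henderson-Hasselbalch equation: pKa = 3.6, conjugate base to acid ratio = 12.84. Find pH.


pH = pKa + log10([A-]/[HA])
pH = 3.6 + log10(12.84)
pH = 4.7086

4.7086


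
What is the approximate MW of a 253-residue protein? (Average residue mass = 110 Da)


MW = n_residues * 110 Da
MW = 253 * 110
MW = 27830 Da

27830 Da


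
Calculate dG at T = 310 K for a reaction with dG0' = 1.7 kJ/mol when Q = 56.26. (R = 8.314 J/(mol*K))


dG = dG0' + RT * ln(Q) / 1000
dG = 1.7 + 8.314 * 310 * ln(56.26) / 1000
dG = 12.0866 kJ/mol

12.0866 kJ/mol


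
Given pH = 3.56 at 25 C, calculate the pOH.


pOH = 14 - pH
pOH = 14 - 3.56
pOH = 10.44

10.44


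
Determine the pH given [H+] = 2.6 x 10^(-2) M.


pH = -log10([H+])
pH = -log10(2.6 x 10^(-2))
pH = 1.585

1.585


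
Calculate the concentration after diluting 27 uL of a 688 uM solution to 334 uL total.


C2 = C1 * V1 / V2
C2 = 688 * 27 / 334
C2 = 55.6168 uM

55.6168 uM


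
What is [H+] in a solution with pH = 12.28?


[H+] = 10^(-pH)
[H+] = 10^(-12.28)
[H+] = 5.248e-13 M

5.248e-13 M


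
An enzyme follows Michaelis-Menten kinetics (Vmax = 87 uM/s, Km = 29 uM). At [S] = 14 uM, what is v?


v = Vmax * [S] / (Km + [S])
v = 87 * 14 / (29 + 14)
v = 28.3256 uM/s

28.3256 uM/s


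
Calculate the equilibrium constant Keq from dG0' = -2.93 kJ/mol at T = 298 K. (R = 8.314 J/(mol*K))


Keq = exp(-dG0 * 1000 / (R * T))
Keq = exp(-(-2.93) * 1000 / (8.314 * 298))
Keq = 3.2629

3.2629


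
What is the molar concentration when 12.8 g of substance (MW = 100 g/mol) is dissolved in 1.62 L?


C = (mass / MW) / volume
C = (12.8 / 100) / 1.62
C = 0.079 M

0.079 M


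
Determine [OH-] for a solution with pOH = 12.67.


[OH-] = 10^(-pOH)
[OH-] = 10^(-12.67)
[OH-] = 2.138e-13 M

2.138e-13 M


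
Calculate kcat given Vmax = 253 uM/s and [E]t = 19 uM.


kcat = Vmax / [E]t
kcat = 253 / 19
kcat = 13.3158 s^-1

13.3158 s^-1


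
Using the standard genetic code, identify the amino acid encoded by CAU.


Standard genetic code lookup.
Codon CAU -> His

His


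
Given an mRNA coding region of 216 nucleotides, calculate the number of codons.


codons = nucleotides / 3
codons = 216 / 3 = 72

72


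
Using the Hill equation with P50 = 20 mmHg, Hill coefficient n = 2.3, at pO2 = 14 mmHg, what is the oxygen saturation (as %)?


Y = pO2^n / (P50^n + pO2^n)
Y = 14^2.3 / (20^2.3 + 14^2.3)
Y = 30.57%

30.57%


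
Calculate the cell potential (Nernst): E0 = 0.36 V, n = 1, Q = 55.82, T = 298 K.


E = E0 - (RT/nF) * ln(Q)
E = 0.36 - (8.314 * 298 / (1 * 96485)) * ln(55.82)
E = 0.2567 V

0.2567 V


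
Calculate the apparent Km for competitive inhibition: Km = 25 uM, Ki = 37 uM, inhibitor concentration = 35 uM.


Km_app = Km * (1 + [I]/Ki)
Km_app = 25 * (1 + 35/37)
Km_app = 48.6486 uM

48.6486 uM


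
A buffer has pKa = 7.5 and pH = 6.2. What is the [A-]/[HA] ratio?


[A-]/[HA] = 10^(pH - pKa)
= 10^(6.2 - 7.5)
= 0.0501

0.0501


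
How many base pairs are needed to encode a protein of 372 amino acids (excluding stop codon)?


Each amino acid = 1 codon = 3 bp
bp = 372 * 3 = 1116 bp

1116 bp


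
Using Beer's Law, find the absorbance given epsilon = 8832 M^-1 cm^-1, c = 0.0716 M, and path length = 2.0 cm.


A = epsilon * c * l
A = 8832 * 0.0716 * 2.0
A = 1264.7424

1264.7424


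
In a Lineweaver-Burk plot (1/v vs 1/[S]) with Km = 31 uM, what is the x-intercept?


x-intercept = -1/Km
= -1/31
= -0.0323 1/uM

-0.0323 1/uM


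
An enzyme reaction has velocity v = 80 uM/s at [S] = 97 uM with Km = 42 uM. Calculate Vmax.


Vmax = v * (Km + [S]) / [S]
Vmax = 80 * (42 + 97) / 97
Vmax = 114.6392 uM/s

114.6392 uM/s


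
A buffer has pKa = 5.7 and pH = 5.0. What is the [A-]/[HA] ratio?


[A-]/[HA] = 10^(pH - pKa)
= 10^(5.0 - 5.7)
= 0.1995

0.1995


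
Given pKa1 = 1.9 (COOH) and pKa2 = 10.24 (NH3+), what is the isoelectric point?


pI = (pKa1 + pKa2) / 2
pI = (1.9 + 10.24) / 2
pI = 6.07

6.07


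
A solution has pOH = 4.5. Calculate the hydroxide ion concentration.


[OH-] = 10^(-pOH)
[OH-] = 10^(-4.5)
[OH-] = 3.162e-05 M

3.162e-05 M


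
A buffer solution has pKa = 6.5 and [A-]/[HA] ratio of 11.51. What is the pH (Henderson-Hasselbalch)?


pH = pKa + log10([A-]/[HA])
pH = 6.5 + log10(11.51)
pH = 7.5611

7.5611


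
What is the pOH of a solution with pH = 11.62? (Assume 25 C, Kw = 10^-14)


pOH = 14 - pH
pOH = 14 - 11.62
pOH = 2.38

2.38


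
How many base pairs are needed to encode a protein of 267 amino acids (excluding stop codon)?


Each amino acid = 1 codon = 3 bp
bp = 267 * 3 = 801 bp

801 bp


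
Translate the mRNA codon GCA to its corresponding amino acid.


Standard genetic code lookup.
Codon GCA -> Ala

Ala


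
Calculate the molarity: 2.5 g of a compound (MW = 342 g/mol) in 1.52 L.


C = (mass / MW) / volume
C = (2.5 / 342) / 1.52
C = 0.0048 M

0.0048 M


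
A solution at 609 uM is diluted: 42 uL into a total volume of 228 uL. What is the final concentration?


C2 = C1 * V1 / V2
C2 = 609 * 42 / 228
C2 = 112.1842 uM

112.1842 uM


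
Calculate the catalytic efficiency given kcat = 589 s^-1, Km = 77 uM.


Catalytic efficiency = kcat / Km
= 589 / 77
= 7.6494 uM^-1*s^-1

7.6494 uM^-1*s^-1


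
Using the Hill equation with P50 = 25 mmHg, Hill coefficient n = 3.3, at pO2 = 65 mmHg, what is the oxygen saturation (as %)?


Y = pO2^n / (P50^n + pO2^n)
Y = 65^3.3 / (25^3.3 + 65^3.3)
Y = 95.9%

95.9%


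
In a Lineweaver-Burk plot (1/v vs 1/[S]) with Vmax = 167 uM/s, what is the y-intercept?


y-intercept = 1/Vmax
= 1/167
= 0.006 s/uM

0.006 s/uM


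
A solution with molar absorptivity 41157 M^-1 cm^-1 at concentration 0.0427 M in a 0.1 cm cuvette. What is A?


A = epsilon * c * l
A = 41157 * 0.0427 * 0.1
A = 175.7404

175.7404


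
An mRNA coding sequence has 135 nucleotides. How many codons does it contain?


codons = nucleotides / 3
codons = 135 / 3 = 45

45


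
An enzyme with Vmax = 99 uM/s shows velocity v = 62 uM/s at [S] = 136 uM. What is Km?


Km = [S] * (Vmax - v) / v
Km = 136 * (99 - 62) / 62
Km = 81.1613 uM

81.1613 uM


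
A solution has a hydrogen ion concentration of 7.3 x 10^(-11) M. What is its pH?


pH = -log10([H+])
pH = -log10(7.3 x 10^(-11))
pH = 10.1367

10.1367


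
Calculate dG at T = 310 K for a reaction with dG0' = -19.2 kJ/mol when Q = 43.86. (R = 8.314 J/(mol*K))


dG = dG0' + RT * ln(Q) / 1000
dG = -19.2 + 8.314 * 310 * ln(43.86) / 1000
dG = -9.4551 kJ/mol

-9.4551 kJ/mol


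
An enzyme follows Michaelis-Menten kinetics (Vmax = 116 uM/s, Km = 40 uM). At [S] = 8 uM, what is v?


v = Vmax * [S] / (Km + [S])
v = 116 * 8 / (40 + 8)
v = 19.3333 uM/s

19.3333 uM/s


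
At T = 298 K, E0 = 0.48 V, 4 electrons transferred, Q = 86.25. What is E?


E = E0 - (RT/nF) * ln(Q)
E = 0.48 - (8.314 * 298 / (4 * 96485)) * ln(86.25)
E = 0.4514 V

0.4514 V


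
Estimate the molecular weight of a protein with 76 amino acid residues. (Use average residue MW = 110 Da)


MW = n_residues * 110 Da
MW = 76 * 110
MW = 8360 Da

8360 Da


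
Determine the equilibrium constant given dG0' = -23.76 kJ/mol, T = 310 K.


Keq = exp(-dG0 * 1000 / (R * T))
Keq = exp(-(-23.76) * 1000 / (8.314 * 310))
Keq = 10085.0256

10085.0256


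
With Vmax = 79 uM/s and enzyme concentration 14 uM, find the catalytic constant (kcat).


kcat = Vmax / [E]t
kcat = 79 / 14
kcat = 5.6429 s^-1

5.6429 s^-1


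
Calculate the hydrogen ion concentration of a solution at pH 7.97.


[H+] = 10^(-pH)
[H+] = 10^(-7.97)
[H+] = 1.072e-08 M

1.072e-08 M


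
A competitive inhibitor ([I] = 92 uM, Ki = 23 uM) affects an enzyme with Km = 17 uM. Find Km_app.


Km_app = Km * (1 + [I]/Ki)
Km_app = 17 * (1 + 92/23)
Km_app = 85.0 uM

85.0 uM


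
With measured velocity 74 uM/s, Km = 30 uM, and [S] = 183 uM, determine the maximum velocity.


Vmax = v * (Km + [S]) / [S]
Vmax = 74 * (30 + 183) / 183
Vmax = 86.1311 uM/s

86.1311 uM/s


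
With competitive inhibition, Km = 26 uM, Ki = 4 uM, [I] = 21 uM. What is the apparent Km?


Km_app = Km * (1 + [I]/Ki)
Km_app = 26 * (1 + 21/4)
Km_app = 162.5 uM

162.5 uM


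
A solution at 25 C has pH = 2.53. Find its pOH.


pOH = 14 - pH
pOH = 14 - 2.53
pOH = 11.47

11.47


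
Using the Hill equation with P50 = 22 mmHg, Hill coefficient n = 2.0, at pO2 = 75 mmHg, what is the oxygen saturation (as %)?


Y = pO2^n / (P50^n + pO2^n)
Y = 75^2.0 / (22^2.0 + 75^2.0)
Y = 92.08%

92.08%


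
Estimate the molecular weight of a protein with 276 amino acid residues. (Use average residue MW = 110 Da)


MW = n_residues * 110 Da
MW = 276 * 110
MW = 30360 Da

30360 Da


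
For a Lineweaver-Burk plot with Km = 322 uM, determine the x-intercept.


x-intercept = -1/Km
= -1/322
= -0.0031 1/uM

-0.0031 1/uM


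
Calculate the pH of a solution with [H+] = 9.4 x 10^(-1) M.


pH = -log10([H+])
pH = -log10(9.4 x 10^(-1))
pH = 0.0269

0.0269


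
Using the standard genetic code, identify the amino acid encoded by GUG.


Standard genetic code lookup.
Codon GUG -> Val

Val


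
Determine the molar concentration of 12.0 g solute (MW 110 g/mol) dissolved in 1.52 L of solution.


C = (mass / MW) / volume
C = (12.0 / 110) / 1.52
C = 0.0718 M

0.0718 M


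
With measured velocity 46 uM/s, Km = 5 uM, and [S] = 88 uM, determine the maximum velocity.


Vmax = v * (Km + [S]) / [S]
Vmax = 46 * (5 + 88) / 88
Vmax = 48.6136 uM/s

48.6136 uM/s


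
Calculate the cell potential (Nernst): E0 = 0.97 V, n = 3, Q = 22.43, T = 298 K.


E = E0 - (RT/nF) * ln(Q)
E = 0.97 - (8.314 * 298 / (3 * 96485)) * ln(22.43)
E = 0.9434 V

0.9434 V


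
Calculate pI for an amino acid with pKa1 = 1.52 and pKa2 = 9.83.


pI = (pKa1 + pKa2) / 2
pI = (1.52 + 9.83) / 2
pI = 5.675

5.675


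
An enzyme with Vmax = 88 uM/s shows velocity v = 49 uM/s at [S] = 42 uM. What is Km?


Km = [S] * (Vmax - v) / v
Km = 42 * (88 - 49) / 49
Km = 33.4286 uM

33.4286 uM


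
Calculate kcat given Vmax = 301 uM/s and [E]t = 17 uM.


kcat = Vmax / [E]t
kcat = 301 / 17
kcat = 17.7059 s^-1

17.7059 s^-1


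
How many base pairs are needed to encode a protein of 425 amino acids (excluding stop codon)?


Each amino acid = 1 codon = 3 bp
bp = 425 * 3 = 1275 bp

1275 bp


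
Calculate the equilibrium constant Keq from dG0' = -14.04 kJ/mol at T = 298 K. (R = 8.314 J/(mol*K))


Keq = exp(-dG0 * 1000 / (R * T))
Keq = exp(-(-14.04) * 1000 / (8.314 * 298))
Keq = 289.119

289.119


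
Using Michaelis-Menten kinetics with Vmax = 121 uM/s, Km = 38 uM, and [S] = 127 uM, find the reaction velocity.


v = Vmax * [S] / (Km + [S])
v = 121 * 127 / (38 + 127)
v = 93.1333 uM/s

93.1333 uM/s


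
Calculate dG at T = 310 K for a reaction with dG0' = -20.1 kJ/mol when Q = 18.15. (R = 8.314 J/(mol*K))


dG = dG0' + RT * ln(Q) / 1000
dG = -20.1 + 8.314 * 310 * ln(18.15) / 1000
dG = -12.6291 kJ/mol

-12.6291 kJ/mol


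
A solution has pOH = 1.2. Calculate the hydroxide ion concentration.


[OH-] = 10^(-pOH)
[OH-] = 10^(-1.2)
[OH-] = 0.0631 M

0.0631 M


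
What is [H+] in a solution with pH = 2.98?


[H+] = 10^(-pH)
[H+] = 10^(-2.98)
[H+] = 0.001 M

0.001 M


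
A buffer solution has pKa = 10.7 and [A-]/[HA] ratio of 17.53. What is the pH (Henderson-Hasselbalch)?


pH = pKa + log10([A-]/[HA])
pH = 10.7 + log10(17.53)
pH = 11.9438

11.9438


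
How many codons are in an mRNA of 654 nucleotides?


codons = nucleotides / 3
codons = 654 / 3 = 218

218


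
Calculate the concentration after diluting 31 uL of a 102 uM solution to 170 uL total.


C2 = C1 * V1 / V2
C2 = 102 * 31 / 170
C2 = 18.6 uM

18.6 uM


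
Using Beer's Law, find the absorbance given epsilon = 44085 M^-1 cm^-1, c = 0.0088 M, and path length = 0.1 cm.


A = epsilon * c * l
A = 44085 * 0.0088 * 0.1
A = 38.7948

38.7948


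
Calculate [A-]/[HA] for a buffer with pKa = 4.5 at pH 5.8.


[A-]/[HA] = 10^(pH - pKa)
= 10^(5.8 - 4.5)
= 19.9526

19.9526


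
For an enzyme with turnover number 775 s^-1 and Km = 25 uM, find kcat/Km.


Catalytic efficiency = kcat / Km
= 775 / 25
= 31.0 uM^-1*s^-1

31.0 uM^-1*s^-1


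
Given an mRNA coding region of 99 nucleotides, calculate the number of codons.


codons = nucleotides / 3
codons = 99 / 3 = 33

33


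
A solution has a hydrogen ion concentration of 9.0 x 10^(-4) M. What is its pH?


pH = -log10([H+])
pH = -log10(9.0 x 10^(-4))
pH = 3.0458

3.0458


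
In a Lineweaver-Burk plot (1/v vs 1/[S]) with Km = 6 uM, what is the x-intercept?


x-intercept = -1/Km
= -1/6
= -0.1667 1/uM

-0.1667 1/uM


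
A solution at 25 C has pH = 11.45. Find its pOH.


pOH = 14 - pH
pOH = 14 - 11.45
pOH = 2.55

2.55


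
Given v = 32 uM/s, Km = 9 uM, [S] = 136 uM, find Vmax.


Vmax = v * (Km + [S]) / [S]
Vmax = 32 * (9 + 136) / 136
Vmax = 34.1176 uM/s

34.1176 uM/s


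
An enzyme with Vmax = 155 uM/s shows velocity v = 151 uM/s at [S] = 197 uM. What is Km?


Km = [S] * (Vmax - v) / v
Km = 197 * (155 - 151) / 151
Km = 5.2185 uM

5.2185 uM


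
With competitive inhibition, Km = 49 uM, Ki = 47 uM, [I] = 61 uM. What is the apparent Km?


Km_app = Km * (1 + [I]/Ki)
Km_app = 49 * (1 + 61/47)
Km_app = 112.5957 uM

112.5957 uM


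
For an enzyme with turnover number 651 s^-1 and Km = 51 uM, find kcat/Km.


Catalytic efficiency = kcat / Km
= 651 / 51
= 12.7647 uM^-1*s^-1

12.7647 uM^-1*s^-1


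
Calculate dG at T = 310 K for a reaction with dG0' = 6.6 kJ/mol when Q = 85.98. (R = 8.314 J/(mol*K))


dG = dG0' + RT * ln(Q) / 1000
dG = 6.6 + 8.314 * 310 * ln(85.98) / 1000
dG = 18.0798 kJ/mol

18.0798 kJ/mol


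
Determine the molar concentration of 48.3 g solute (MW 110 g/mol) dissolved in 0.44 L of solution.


C = (mass / MW) / volume
C = (48.3 / 110) / 0.44
C = 0.9979 M

0.9979 M


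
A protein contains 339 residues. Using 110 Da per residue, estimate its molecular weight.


MW = n_residues * 110 Da
MW = 339 * 110
MW = 37290 Da

37290 Da


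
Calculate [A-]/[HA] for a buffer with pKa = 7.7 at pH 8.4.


[A-]/[HA] = 10^(pH - pKa)
= 10^(8.4 - 7.7)
= 5.0119

5.0119


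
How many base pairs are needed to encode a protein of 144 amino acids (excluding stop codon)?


Each amino acid = 1 codon = 3 bp
bp = 144 * 3 = 432 bp

432 bp


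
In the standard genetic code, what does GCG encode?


Standard genetic code lookup.
Codon GCG -> Ala

Ala


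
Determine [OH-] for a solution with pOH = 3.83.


[OH-] = 10^(-pOH)
[OH-] = 10^(-3.83)
[OH-] = 1.479e-04 M

1.479e-04 M


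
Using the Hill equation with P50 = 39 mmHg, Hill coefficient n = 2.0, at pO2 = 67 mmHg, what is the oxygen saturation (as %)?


Y = pO2^n / (P50^n + pO2^n)
Y = 67^2.0 / (39^2.0 + 67^2.0)
Y = 74.69%

74.69%


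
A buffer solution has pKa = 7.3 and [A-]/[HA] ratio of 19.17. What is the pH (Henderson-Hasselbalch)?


pH = pKa + log10([A-]/[HA])
pH = 7.3 + log10(19.17)
pH = 8.5826

8.5826


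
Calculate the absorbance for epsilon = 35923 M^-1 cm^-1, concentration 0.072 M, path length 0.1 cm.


A = epsilon * c * l
A = 35923 * 0.072 * 0.1
A = 258.6456

258.6456


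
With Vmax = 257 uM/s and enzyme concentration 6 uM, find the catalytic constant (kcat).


kcat = Vmax / [E]t
kcat = 257 / 6
kcat = 42.8333 s^-1

42.8333 s^-1


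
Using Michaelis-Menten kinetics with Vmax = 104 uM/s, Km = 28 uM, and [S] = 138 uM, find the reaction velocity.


v = Vmax * [S] / (Km + [S])
v = 104 * 138 / (28 + 138)
v = 86.4578 uM/s

86.4578 uM/s


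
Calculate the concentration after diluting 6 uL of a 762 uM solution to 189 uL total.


C2 = C1 * V1 / V2
C2 = 762 * 6 / 189
C2 = 24.1905 uM

24.1905 uM


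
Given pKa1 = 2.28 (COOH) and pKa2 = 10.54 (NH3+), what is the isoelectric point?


pI = (pKa1 + pKa2) / 2
pI = (2.28 + 10.54) / 2
pI = 6.41

6.41


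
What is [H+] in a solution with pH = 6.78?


[H+] = 10^(-pH)
[H+] = 10^(-6.78)
[H+] = 1.660e-07 M

1.660e-07 M


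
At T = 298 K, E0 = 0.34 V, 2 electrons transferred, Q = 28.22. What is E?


E = E0 - (RT/nF) * ln(Q)
E = 0.34 - (8.314 * 298 / (2 * 96485)) * ln(28.22)
E = 0.2971 V

0.2971 V


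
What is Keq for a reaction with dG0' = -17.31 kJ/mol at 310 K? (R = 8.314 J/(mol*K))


Keq = exp(-dG0 * 1000 / (R * T))
Keq = exp(-(-17.31) * 1000 / (8.314 * 310))
Keq = 825.6961

825.6961


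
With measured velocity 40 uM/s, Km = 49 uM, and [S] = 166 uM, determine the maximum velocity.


Vmax = v * (Km + [S]) / [S]
Vmax = 40 * (49 + 166) / 166
Vmax = 51.8072 uM/s

51.8072 uM/s


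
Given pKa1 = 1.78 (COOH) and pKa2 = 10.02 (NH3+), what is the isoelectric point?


pI = (pKa1 + pKa2) / 2
pI = (1.78 + 10.02) / 2
pI = 5.9

5.9


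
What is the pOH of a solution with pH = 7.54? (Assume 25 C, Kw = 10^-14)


pOH = 14 - pH
pOH = 14 - 7.54
pOH = 6.46

6.46


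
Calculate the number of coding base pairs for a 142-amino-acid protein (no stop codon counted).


Each amino acid = 1 codon = 3 bp
bp = 142 * 3 = 426 bp

426 bp


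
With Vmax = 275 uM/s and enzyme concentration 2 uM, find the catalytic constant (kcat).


kcat = Vmax / [E]t
kcat = 275 / 2
kcat = 137.5 s^-1

137.5 s^-1


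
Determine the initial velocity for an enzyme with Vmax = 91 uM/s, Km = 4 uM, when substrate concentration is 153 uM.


v = Vmax * [S] / (Km + [S])
v = 91 * 153 / (4 + 153)
v = 88.6815 uM/s

88.6815 uM/s


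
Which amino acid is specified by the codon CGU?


Standard genetic code lookup.
Codon CGU -> Arg

Arg


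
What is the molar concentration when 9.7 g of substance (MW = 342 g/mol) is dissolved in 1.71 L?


C = (mass / MW) / volume
C = (9.7 / 342) / 1.71
C = 0.0166 M

0.0166 M


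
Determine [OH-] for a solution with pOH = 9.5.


[OH-] = 10^(-pOH)
[OH-] = 10^(-9.5)
[OH-] = 3.162e-10 M

3.162e-10 M


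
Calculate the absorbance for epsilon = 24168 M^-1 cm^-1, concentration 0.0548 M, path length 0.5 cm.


A = epsilon * c * l
A = 24168 * 0.0548 * 0.5
A = 662.2032

662.2032


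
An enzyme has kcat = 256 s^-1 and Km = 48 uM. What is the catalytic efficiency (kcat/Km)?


Catalytic efficiency = kcat / Km
= 256 / 48
= 5.3333 uM^-1*s^-1

5.3333 uM^-1*s^-1


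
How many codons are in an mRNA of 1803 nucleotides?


codons = nucleotides / 3
codons = 1803 / 3 = 601

601


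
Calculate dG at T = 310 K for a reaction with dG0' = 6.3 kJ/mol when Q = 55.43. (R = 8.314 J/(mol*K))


dG = dG0' + RT * ln(Q) / 1000
dG = 6.3 + 8.314 * 310 * ln(55.43) / 1000
dG = 16.6483 kJ/mol

16.6483 kJ/mol


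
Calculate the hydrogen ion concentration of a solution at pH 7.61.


[H+] = 10^(-pH)
[H+] = 10^(-7.61)
[H+] = 2.455e-08 M

2.455e-08 M


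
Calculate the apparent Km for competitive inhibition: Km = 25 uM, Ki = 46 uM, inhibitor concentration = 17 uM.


Km_app = Km * (1 + [I]/Ki)
Km_app = 25 * (1 + 17/46)
Km_app = 34.2391 uM

34.2391 uM


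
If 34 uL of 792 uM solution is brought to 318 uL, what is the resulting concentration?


C2 = C1 * V1 / V2
C2 = 792 * 34 / 318
C2 = 84.6792 uM

84.6792 uM


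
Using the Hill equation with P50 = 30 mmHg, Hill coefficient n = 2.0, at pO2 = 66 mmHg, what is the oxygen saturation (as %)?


Y = pO2^n / (P50^n + pO2^n)
Y = 66^2.0 / (30^2.0 + 66^2.0)
Y = 82.88%

82.88%


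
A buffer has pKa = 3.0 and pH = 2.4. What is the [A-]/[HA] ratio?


[A-]/[HA] = 10^(pH - pKa)
= 10^(2.4 - 3.0)
= 0.2512

0.2512


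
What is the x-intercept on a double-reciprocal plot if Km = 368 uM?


x-intercept = -1/Km
= -1/368
= -0.0027 1/uM

-0.0027 1/uM


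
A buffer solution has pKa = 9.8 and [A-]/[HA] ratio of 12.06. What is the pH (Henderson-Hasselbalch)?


pH = pKa + log10([A-]/[HA])
pH = 9.8 + log10(12.06)
pH = 10.8813

10.8813


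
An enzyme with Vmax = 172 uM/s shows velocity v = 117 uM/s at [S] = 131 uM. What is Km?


Km = [S] * (Vmax - v) / v
Km = 131 * (172 - 117) / 117
Km = 61.5812 uM

61.5812 uM


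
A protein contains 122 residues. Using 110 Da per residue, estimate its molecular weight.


MW = n_residues * 110 Da
MW = 122 * 110
MW = 13420 Da

13420 Da


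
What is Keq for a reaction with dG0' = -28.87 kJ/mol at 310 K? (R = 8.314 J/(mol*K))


Keq = exp(-dG0 * 1000 / (R * T))
Keq = exp(-(-28.87) * 1000 / (8.314 * 310))
Keq = 73238.1167

73238.1167


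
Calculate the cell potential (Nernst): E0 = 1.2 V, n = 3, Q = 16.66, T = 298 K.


E = E0 - (RT/nF) * ln(Q)
E = 1.2 - (8.314 * 298 / (3 * 96485)) * ln(16.66)
E = 1.1759 V

1.1759 V


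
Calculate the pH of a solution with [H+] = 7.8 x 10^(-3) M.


pH = -log10([H+])
pH = -log10(7.8 x 10^(-3))
pH = 2.1079

2.1079


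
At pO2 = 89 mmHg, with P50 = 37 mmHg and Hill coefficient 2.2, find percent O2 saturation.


Y = pO2^n / (P50^n + pO2^n)
Y = 89^2.2 / (37^2.2 + 89^2.2)
Y = 87.34%

87.34%


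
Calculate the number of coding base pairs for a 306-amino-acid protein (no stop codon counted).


Each amino acid = 1 codon = 3 bp
bp = 306 * 3 = 918 bp

918 bp


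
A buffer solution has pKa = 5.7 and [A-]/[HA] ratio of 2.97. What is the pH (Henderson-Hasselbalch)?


pH = pKa + log10([A-]/[HA])
pH = 5.7 + log10(2.97)
pH = 6.1728

6.1728


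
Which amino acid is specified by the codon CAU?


Standard genetic code lookup.
Codon CAU -> His

His


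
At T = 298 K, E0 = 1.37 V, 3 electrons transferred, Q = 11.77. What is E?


E = E0 - (RT/nF) * ln(Q)
E = 1.37 - (8.314 * 298 / (3 * 96485)) * ln(11.77)
E = 1.3489 V

1.3489 V


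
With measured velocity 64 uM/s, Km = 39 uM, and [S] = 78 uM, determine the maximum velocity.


Vmax = v * (Km + [S]) / [S]
Vmax = 64 * (39 + 78) / 78
Vmax = 96.0 uM/s

96.0 uM/s


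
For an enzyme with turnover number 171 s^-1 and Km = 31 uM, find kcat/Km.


Catalytic efficiency = kcat / Km
= 171 / 31
= 5.5161 uM^-1*s^-1

5.5161 uM^-1*s^-1


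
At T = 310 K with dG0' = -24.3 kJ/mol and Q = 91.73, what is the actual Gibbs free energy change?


dG = dG0' + RT * ln(Q) / 1000
dG = -24.3 + 8.314 * 310 * ln(91.73) / 1000
dG = -12.6534 kJ/mol

-12.6534 kJ/mol


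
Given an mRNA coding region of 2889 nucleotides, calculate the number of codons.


codons = nucleotides / 3
codons = 2889 / 3 = 963

963


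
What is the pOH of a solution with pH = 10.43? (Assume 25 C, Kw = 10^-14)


pOH = 14 - pH
pOH = 14 - 10.43
pOH = 3.57

3.57


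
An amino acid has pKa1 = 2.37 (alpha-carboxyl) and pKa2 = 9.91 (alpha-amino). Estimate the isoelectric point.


pI = (pKa1 + pKa2) / 2
pI = (2.37 + 9.91) / 2
pI = 6.14

6.14


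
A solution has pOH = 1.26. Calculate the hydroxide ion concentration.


[OH-] = 10^(-pOH)
[OH-] = 10^(-1.26)
[OH-] = 0.055 M

0.055 M


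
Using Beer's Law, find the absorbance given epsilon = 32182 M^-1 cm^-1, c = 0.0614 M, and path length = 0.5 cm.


A = epsilon * c * l
A = 32182 * 0.0614 * 0.5
A = 987.9874

987.9874


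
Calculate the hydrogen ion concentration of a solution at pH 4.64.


[H+] = 10^(-pH)
[H+] = 10^(-4.64)
[H+] = 2.291e-05 M

2.291e-05 M


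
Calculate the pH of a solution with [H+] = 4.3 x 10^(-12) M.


pH = -log10([H+])
pH = -log10(4.3 x 10^(-12))
pH = 11.3665

11.3665


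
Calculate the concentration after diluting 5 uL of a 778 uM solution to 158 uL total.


C2 = C1 * V1 / V2
C2 = 778 * 5 / 158
C2 = 24.6203 uM

24.6203 uM


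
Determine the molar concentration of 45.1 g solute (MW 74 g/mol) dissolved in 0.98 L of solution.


C = (mass / MW) / volume
C = (45.1 / 74) / 0.98
C = 0.6219 M

0.6219 M


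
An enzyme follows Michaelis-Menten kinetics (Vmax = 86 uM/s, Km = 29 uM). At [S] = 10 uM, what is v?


v = Vmax * [S] / (Km + [S])
v = 86 * 10 / (29 + 10)
v = 22.0513 uM/s

22.0513 uM/s


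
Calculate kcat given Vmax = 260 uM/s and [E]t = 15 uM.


kcat = Vmax / [E]t
kcat = 260 / 15
kcat = 17.3333 s^-1

17.3333 s^-1


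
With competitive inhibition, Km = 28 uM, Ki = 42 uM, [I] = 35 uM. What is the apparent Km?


Km_app = Km * (1 + [I]/Ki)
Km_app = 28 * (1 + 35/42)
Km_app = 51.3333 uM

51.3333 uM


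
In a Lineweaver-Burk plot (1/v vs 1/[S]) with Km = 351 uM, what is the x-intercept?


x-intercept = -1/Km
= -1/351
= -0.0028 1/uM

-0.0028 1/uM


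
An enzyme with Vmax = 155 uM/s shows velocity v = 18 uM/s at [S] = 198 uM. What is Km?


Km = [S] * (Vmax - v) / v
Km = 198 * (155 - 18) / 18
Km = 1507.0 uM

1507.0 uM


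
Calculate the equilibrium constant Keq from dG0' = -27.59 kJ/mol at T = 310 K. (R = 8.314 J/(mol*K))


Keq = exp(-dG0 * 1000 / (R * T))
Keq = exp(-(-27.59) * 1000 / (8.314 * 310))
Keq = 44570.8447

44570.8447


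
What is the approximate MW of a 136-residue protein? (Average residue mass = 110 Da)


MW = n_residues * 110 Da
MW = 136 * 110
MW = 14960 Da

14960 Da


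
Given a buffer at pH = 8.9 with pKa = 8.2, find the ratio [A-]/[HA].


[A-]/[HA] = 10^(pH - pKa)
= 10^(8.9 - 8.2)
= 5.0119

5.0119


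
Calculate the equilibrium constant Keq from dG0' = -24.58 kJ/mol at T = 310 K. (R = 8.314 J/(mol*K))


Keq = exp(-dG0 * 1000 / (R * T))
Keq = exp(-(-24.58) * 1000 / (8.314 * 310))
Keq = 13862.8027

13862.8027


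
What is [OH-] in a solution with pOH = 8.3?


[OH-] = 10^(-pOH)
[OH-] = 10^(-8.3)
[OH-] = 5.012e-09 M

5.012e-09 M
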